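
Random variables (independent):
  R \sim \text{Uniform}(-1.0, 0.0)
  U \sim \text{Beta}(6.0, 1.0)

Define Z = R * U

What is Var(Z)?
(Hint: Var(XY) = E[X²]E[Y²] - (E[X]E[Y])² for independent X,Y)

Var(XY) = E[X²]E[Y²] - (E[X]E[Y])²
E[R] = -0.5, Var(R) = 0.083333333
E[U] = 0.85714286, Var(U) = 0.015306122
E[R²] = 0.083333333 + (-0.5)² = 0.33333333
E[U²] = 0.015306122 + 0.85714286² = 0.75
Var(Z) = 0.33333333*0.75 - (-0.5*0.85714286)²
= 0.25 - 0.18367347 = 0.066326531

0.066326531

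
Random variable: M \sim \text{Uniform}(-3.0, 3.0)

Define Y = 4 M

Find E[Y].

For Y = 4M:
E[Y] = 4 * E[M]
E[M] = (-3 + 3)/2 = 0
E[Y] = 4 * 0 = 0

0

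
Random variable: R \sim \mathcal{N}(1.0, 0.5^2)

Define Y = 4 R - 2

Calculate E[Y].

For Y = 4R - 2:
E[Y] = 4 * E[R] - 2
E[R] = 1.0 = 1
E[Y] = 4 * 1 - 2 = 2

2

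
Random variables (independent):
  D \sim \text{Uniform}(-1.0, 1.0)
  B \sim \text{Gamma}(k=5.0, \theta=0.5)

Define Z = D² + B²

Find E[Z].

E[Z] = E[D²] + E[B²]
E[D²] = Var(D) + E[D]² = 0.33333333 + 0 = 0.33333333
E[B²] = Var(B) + E[B]² = 1.25 + 6.25 = 7.5
E[Z] = 0.33333333 + 7.5 = 7.8333333

7.8333333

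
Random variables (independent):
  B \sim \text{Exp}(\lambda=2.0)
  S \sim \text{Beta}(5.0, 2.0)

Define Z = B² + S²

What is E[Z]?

E[Z] = E[B²] + E[S²]
E[B²] = Var(B) + E[B]² = 0.25 + 0.25 = 0.5
E[S²] = Var(S) + E[S]² = 0.025510204 + 0.51020408 = 0.53571429
E[Z] = 0.5 + 0.53571429 = 1.0357143

1.0357143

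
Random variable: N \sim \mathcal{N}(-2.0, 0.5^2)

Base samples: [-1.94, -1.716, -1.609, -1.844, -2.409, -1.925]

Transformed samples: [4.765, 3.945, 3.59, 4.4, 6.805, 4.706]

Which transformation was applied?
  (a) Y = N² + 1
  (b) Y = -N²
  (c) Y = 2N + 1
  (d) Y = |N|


Checking option (a) Y = N² + 1:
  N = -1.94 -> Y = 4.765 ✓
  N = -1.716 -> Y = 3.945 ✓
  N = -1.609 -> Y = 3.59 ✓
All samples match this transformation.

(a) N² + 1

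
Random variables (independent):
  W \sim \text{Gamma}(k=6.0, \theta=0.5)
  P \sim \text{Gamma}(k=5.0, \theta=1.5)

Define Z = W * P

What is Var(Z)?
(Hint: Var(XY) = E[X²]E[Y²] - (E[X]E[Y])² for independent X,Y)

Var(XY) = E[X²]E[Y²] - (E[X]E[Y])²
E[W] = 3, Var(W) = 1.5
E[P] = 7.5, Var(P) = 11.25
E[W²] = 1.5 + 3² = 10.5
E[P²] = 11.25 + 7.5² = 67.5
Var(Z) = 10.5*67.5 - (3*7.5)²
= 708.75 - 506.25 = 202.5

202.5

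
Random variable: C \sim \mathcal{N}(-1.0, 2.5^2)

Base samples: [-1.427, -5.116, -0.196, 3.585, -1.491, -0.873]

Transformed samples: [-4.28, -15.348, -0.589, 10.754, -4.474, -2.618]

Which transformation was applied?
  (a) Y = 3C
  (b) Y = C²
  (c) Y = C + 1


Checking option (a) Y = 3C:
  C = -1.427 -> Y = -4.28 ✓
  C = -5.116 -> Y = -15.348 ✓
  C = -0.196 -> Y = -0.589 ✓
All samples match this transformation.

(a) 3C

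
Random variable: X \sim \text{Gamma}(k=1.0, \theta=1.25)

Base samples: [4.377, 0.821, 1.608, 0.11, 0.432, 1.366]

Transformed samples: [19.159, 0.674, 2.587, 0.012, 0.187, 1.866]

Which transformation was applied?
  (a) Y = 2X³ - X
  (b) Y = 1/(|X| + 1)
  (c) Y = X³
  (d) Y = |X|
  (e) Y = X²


Checking option (e) Y = X²:
  X = 4.377 -> Y = 19.159 ✓
  X = 0.821 -> Y = 0.674 ✓
  X = 1.608 -> Y = 2.587 ✓
All samples match this transformation.

(e) X²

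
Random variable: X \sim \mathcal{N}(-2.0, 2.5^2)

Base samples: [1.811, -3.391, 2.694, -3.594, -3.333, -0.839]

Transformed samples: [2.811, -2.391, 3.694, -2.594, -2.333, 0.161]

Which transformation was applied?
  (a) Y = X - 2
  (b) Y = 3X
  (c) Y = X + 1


Checking option (c) Y = X + 1:
  X = 1.811 -> Y = 2.811 ✓
  X = -3.391 -> Y = -2.391 ✓
  X = 2.694 -> Y = 3.694 ✓
All samples match this transformation.

(c) X + 1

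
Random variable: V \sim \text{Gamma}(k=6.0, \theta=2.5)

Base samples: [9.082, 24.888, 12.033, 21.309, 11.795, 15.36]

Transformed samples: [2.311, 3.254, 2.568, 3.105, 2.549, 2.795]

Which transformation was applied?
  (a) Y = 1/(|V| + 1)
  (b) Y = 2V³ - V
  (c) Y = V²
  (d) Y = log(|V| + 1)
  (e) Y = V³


Checking option (d) Y = log(|V| + 1):
  V = 9.082 -> Y = 2.311 ✓
  V = 24.888 -> Y = 3.254 ✓
  V = 12.033 -> Y = 2.568 ✓
All samples match this transformation.

(d) log(|V| + 1)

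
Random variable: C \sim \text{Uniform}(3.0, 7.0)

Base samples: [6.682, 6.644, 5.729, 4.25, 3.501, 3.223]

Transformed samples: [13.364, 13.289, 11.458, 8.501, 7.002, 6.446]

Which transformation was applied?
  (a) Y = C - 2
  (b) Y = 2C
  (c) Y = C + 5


Checking option (b) Y = 2C:
  C = 6.682 -> Y = 13.364 ✓
  C = 6.644 -> Y = 13.289 ✓
  C = 5.729 -> Y = 11.458 ✓
All samples match this transformation.

(b) 2C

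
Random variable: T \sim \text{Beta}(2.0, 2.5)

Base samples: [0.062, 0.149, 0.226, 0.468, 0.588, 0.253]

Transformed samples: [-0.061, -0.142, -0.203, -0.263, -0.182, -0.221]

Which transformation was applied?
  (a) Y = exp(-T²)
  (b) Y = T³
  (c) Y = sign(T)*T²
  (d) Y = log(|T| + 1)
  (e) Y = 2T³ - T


Checking option (e) Y = 2T³ - T:
  T = 0.062 -> Y = -0.061 ✓
  T = 0.149 -> Y = -0.142 ✓
  T = 0.226 -> Y = -0.203 ✓
All samples match this transformation.

(e) 2T³ - T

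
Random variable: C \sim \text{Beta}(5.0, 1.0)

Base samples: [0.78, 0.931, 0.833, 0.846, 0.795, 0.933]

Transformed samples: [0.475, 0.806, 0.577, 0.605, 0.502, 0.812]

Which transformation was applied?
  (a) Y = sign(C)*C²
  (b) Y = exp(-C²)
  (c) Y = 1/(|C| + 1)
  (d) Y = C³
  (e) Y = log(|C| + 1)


Checking option (d) Y = C³:
  C = 0.78 -> Y = 0.475 ✓
  C = 0.931 -> Y = 0.806 ✓
  C = 0.833 -> Y = 0.577 ✓
All samples match this transformation.

(d) C³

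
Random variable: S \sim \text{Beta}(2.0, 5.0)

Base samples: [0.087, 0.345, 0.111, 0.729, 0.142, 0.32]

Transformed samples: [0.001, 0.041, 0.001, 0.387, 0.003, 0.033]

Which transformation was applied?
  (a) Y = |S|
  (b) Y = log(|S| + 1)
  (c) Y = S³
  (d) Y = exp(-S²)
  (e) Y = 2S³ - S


Checking option (c) Y = S³:
  S = 0.087 -> Y = 0.001 ✓
  S = 0.345 -> Y = 0.041 ✓
  S = 0.111 -> Y = 0.001 ✓
All samples match this transformation.

(c) S³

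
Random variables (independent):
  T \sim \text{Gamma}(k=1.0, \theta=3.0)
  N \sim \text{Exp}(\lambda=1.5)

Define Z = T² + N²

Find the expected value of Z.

E[Z] = E[T²] + E[N²]
E[T²] = Var(T) + E[T]² = 9 + 9 = 18
E[N²] = Var(N) + E[N]² = 0.44444444 + 0.44444444 = 0.88888889
E[Z] = 18 + 0.88888889 = 18.888889

18.888889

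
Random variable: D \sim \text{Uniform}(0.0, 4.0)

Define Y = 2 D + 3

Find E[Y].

For Y = 2D + 3:
E[Y] = 2 * E[D] + 3
E[D] = (0 + 4)/2 = 2
E[Y] = 2 * 2 + 3 = 7

7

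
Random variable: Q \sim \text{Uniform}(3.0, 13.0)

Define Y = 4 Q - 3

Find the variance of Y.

For Y = aQ + b: Var(Y) = a² * Var(Q)
Var(Q) = (13 - 3)^2/12 = 8.3333333
Var(Y) = 4² * 8.3333333 = 16 * 8.3333333 = 133.33333

133.33333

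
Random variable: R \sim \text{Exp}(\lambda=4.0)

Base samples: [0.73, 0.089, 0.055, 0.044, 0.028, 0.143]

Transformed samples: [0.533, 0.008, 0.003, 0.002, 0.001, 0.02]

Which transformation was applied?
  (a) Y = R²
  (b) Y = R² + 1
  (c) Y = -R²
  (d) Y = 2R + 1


Checking option (a) Y = R²:
  R = 0.73 -> Y = 0.533 ✓
  R = 0.089 -> Y = 0.008 ✓
  R = 0.055 -> Y = 0.003 ✓
All samples match this transformation.

(a) R²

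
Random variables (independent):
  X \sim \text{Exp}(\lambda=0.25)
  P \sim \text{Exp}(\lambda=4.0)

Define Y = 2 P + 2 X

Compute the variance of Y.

For independent RVs: Var(aX + bY) = a²Var(X) + b²Var(Y)
Var(X) = 16
Var(P) = 0.0625
Var(Y) = 2²*16 + 2²*0.0625
= 4*16 + 4*0.0625 = 64.25

64.25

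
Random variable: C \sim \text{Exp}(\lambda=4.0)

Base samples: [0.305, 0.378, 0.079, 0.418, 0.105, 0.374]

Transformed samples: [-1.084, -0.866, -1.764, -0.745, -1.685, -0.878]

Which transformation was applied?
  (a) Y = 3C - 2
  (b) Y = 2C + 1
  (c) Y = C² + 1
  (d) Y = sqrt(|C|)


Checking option (a) Y = 3C - 2:
  C = 0.305 -> Y = -1.084 ✓
  C = 0.378 -> Y = -0.866 ✓
  C = 0.079 -> Y = -1.764 ✓
All samples match this transformation.

(a) 3C - 2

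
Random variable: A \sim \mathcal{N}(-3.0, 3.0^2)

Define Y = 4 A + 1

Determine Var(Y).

For Y = aA + b: Var(Y) = a² * Var(A)
Var(A) = 3.0^2 = 9
Var(Y) = 4² * 9 = 16 * 9 = 144

144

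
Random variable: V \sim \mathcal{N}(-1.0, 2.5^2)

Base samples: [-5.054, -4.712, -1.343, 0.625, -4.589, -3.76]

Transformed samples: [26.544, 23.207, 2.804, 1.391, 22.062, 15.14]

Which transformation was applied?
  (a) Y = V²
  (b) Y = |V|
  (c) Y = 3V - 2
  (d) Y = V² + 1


Checking option (d) Y = V² + 1:
  V = -5.054 -> Y = 26.544 ✓
  V = -4.712 -> Y = 23.207 ✓
  V = -1.343 -> Y = 2.804 ✓
All samples match this transformation.

(d) V² + 1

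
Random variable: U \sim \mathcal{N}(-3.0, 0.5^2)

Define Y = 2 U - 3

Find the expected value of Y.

For Y = 2U - 3:
E[Y] = 2 * E[U] - 3
E[U] = -3.0 = -3
E[Y] = 2 * (-3) - 3 = -9

-9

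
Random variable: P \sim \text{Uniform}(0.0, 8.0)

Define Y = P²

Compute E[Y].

E[P²] = Var(P) + (E[P])² = 5.3333333 + 16 = 21.333333

21.333333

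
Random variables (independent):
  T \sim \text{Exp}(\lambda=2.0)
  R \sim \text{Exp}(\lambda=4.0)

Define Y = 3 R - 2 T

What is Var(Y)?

For independent RVs: Var(aX + bY) = a²Var(X) + b²Var(Y)
Var(T) = 0.25
Var(R) = 0.0625
Var(Y) = (-2)²*0.25 + 3²*0.0625
= 4*0.25 + 9*0.0625 = 1.5625

1.5625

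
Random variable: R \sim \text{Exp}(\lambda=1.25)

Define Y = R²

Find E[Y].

E[R²] = Var(R) + (E[R])² = 0.64 + 0.64 = 1.28

1.28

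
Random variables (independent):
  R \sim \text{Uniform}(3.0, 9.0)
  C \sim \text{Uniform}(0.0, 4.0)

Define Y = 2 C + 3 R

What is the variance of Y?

For independent RVs: Var(aX + bY) = a²Var(X) + b²Var(Y)
Var(R) = 3
Var(C) = 1.3333333
Var(Y) = 3²*3 + 2²*1.3333333
= 9*3 + 4*1.3333333 = 32.333333

32.333333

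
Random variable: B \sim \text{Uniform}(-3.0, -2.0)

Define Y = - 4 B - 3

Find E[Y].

For Y = -4B - 3:
E[Y] = -4 * E[B] - 3
E[B] = (-3 - 2)/2 = -2.5
E[Y] = -4 * (-2.5) - 3 = 7

7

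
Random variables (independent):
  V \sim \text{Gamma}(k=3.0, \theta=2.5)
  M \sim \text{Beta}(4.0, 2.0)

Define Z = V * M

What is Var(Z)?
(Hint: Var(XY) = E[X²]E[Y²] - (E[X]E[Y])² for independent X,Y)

Var(XY) = E[X²]E[Y²] - (E[X]E[Y])²
E[V] = 7.5, Var(V) = 18.75
E[M] = 0.66666667, Var(M) = 0.031746032
E[V²] = 18.75 + 7.5² = 75
E[M²] = 0.031746032 + 0.66666667² = 0.47619048
Var(Z) = 75*0.47619048 - (7.5*0.66666667)²
= 35.714286 - 25 = 10.714286

10.714286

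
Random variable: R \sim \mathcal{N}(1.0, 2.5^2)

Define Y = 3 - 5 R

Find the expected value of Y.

For Y = -5R + 3:
E[Y] = -5 * E[R] + 3
E[R] = 1.0 = 1
E[Y] = -5 * 1 + 3 = -2

-2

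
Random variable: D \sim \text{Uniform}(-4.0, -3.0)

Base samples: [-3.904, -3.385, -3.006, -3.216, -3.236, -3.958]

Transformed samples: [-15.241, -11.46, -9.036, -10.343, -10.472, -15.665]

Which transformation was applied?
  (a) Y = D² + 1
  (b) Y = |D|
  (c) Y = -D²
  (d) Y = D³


Checking option (c) Y = -D²:
  D = -3.904 -> Y = -15.241 ✓
  D = -3.385 -> Y = -11.46 ✓
  D = -3.006 -> Y = -9.036 ✓
All samples match this transformation.

(c) -D²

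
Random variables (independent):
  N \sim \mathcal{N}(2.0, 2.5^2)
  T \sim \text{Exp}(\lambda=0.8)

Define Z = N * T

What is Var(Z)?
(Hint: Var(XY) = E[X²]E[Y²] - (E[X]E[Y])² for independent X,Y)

Var(XY) = E[X²]E[Y²] - (E[X]E[Y])²
E[N] = 2, Var(N) = 6.25
E[T] = 1.25, Var(T) = 1.5625
E[N²] = 6.25 + 2² = 10.25
E[T²] = 1.5625 + 1.25² = 3.125
Var(Z) = 10.25*3.125 - (2*1.25)²
= 32.03125 - 6.25 = 25.78125

25.78125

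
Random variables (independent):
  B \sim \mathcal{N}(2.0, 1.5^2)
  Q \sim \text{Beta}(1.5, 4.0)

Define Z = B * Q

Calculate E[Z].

For independent RVs: E[XY] = E[X]*E[Y]
E[B] = 2
E[Q] = 0.27272727
E[Z] = 2 * 0.27272727 = 0.54545455

0.54545455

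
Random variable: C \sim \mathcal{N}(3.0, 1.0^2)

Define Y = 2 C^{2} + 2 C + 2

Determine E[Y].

E[Y] = 2*E[C²] + 2*E[C] + 2
E[C] = 3
E[C²] = Var(C) + (E[C])² = 1 + 9 = 10
E[Y] = 2*10 + 2*3 + 2 = 28

28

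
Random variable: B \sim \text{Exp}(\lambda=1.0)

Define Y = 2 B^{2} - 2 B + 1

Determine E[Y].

E[Y] = 2*E[B²] - 2*E[B] + 1
E[B] = 1
E[B²] = Var(B) + (E[B])² = 1 + 1 = 2
E[Y] = 2*2 - 2*1 + 1 = 3

3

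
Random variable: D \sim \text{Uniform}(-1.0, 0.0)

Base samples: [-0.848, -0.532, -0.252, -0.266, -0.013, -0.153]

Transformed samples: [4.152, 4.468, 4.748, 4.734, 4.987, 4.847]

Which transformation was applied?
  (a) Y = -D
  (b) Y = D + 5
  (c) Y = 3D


Checking option (b) Y = D + 5:
  D = -0.848 -> Y = 4.152 ✓
  D = -0.532 -> Y = 4.468 ✓
  D = -0.252 -> Y = 4.748 ✓
All samples match this transformation.

(b) D + 5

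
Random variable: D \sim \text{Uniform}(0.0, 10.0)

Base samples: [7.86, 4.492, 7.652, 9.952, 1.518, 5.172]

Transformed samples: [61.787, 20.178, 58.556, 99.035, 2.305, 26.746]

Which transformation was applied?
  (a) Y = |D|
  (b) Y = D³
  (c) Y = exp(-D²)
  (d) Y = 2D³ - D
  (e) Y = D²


Checking option (e) Y = D²:
  D = 7.86 -> Y = 61.787 ✓
  D = 4.492 -> Y = 20.178 ✓
  D = 7.652 -> Y = 58.556 ✓
All samples match this transformation.

(e) D²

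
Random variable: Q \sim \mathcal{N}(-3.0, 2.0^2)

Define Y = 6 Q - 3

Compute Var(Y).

For Y = aQ + b: Var(Y) = a² * Var(Q)
Var(Q) = 2.0^2 = 4
Var(Y) = 6² * 4 = 36 * 4 = 144

144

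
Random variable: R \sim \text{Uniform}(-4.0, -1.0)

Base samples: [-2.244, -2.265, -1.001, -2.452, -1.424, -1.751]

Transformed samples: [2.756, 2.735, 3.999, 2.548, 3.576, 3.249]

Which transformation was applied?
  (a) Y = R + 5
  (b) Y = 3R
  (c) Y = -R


Checking option (a) Y = R + 5:
  R = -2.244 -> Y = 2.756 ✓
  R = -2.265 -> Y = 2.735 ✓
  R = -1.001 -> Y = 3.999 ✓
All samples match this transformation.

(a) R + 5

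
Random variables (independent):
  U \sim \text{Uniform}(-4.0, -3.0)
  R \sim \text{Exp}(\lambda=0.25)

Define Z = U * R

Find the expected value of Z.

For independent RVs: E[XY] = E[X]*E[Y]
E[U] = -3.5
E[R] = 4
E[Z] = -3.5 * 4 = -14

-14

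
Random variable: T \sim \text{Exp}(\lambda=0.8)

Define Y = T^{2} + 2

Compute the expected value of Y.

E[Y] = 1*E[T²] + 2
E[T] = 1.25
E[T²] = Var(T) + (E[T])² = 1.5625 + 1.5625 = 3.125
E[Y] = 1*3.125 + 2 = 5.125

5.125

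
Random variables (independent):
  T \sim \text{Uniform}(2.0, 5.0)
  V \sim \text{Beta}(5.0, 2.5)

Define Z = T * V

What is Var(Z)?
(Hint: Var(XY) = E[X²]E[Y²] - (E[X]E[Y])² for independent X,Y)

Var(XY) = E[X²]E[Y²] - (E[X]E[Y])²
E[T] = 3.5, Var(T) = 0.75
E[V] = 0.66666667, Var(V) = 0.026143791
E[T²] = 0.75 + 3.5² = 13
E[V²] = 0.026143791 + 0.66666667² = 0.47058824
Var(Z) = 13*0.47058824 - (3.5*0.66666667)²
= 6.1176471 - 5.4444444 = 0.67320261

0.67320261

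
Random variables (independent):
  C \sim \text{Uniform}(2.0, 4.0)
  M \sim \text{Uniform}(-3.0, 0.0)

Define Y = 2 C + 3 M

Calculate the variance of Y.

For independent RVs: Var(aX + bY) = a²Var(X) + b²Var(Y)
Var(C) = 0.33333333
Var(M) = 0.75
Var(Y) = 2²*0.33333333 + 3²*0.75
= 4*0.33333333 + 9*0.75 = 8.0833333

8.0833333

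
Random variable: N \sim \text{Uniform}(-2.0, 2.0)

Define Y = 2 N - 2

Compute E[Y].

For Y = 2N - 2:
E[Y] = 2 * E[N] - 2
E[N] = (-2 + 2)/2 = 0
E[Y] = 2 * 0 - 2 = -2

-2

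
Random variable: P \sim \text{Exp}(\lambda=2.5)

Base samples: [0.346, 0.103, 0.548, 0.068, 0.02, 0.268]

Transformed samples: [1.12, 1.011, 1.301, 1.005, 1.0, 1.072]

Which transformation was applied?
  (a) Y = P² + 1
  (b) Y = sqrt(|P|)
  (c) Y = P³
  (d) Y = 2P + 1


Checking option (a) Y = P² + 1:
  P = 0.346 -> Y = 1.12 ✓
  P = 0.103 -> Y = 1.011 ✓
  P = 0.548 -> Y = 1.301 ✓
All samples match this transformation.

(a) P² + 1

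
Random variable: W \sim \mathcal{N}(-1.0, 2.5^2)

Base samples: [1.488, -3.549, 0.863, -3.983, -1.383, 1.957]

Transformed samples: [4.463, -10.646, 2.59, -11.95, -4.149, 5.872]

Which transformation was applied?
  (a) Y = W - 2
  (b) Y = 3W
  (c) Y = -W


Checking option (b) Y = 3W:
  W = 1.488 -> Y = 4.463 ✓
  W = -3.549 -> Y = -10.646 ✓
  W = 0.863 -> Y = 2.59 ✓
All samples match this transformation.

(b) 3W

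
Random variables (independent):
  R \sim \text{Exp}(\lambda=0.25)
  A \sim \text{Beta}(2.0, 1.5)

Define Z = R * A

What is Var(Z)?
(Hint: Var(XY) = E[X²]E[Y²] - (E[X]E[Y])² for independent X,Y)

Var(XY) = E[X²]E[Y²] - (E[X]E[Y])²
E[R] = 4, Var(R) = 16
E[A] = 0.57142857, Var(A) = 0.054421769
E[R²] = 16 + 4² = 32
E[A²] = 0.054421769 + 0.57142857² = 0.38095238
Var(Z) = 32*0.38095238 - (4*0.57142857)²
= 12.190476 - 5.2244898 = 6.9659864

6.9659864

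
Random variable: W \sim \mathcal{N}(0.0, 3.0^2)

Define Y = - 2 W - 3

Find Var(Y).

For Y = aW + b: Var(Y) = a² * Var(W)
Var(W) = 3.0^2 = 9
Var(Y) = (-2)² * 9 = 4 * 9 = 36

36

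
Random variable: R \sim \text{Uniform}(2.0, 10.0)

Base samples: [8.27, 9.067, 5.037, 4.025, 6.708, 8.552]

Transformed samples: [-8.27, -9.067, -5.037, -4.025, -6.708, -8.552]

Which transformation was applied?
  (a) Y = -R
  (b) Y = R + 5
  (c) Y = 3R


Checking option (a) Y = -R:
  R = 8.27 -> Y = -8.27 ✓
  R = 9.067 -> Y = -9.067 ✓
  R = 5.037 -> Y = -5.037 ✓
All samples match this transformation.

(a) -R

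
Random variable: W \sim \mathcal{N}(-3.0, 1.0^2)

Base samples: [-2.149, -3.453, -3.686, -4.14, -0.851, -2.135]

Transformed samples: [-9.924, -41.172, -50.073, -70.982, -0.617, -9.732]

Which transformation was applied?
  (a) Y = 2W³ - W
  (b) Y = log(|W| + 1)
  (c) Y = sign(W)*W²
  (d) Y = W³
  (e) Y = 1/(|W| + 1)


Checking option (d) Y = W³:
  W = -2.149 -> Y = -9.924 ✓
  W = -3.453 -> Y = -41.172 ✓
  W = -3.686 -> Y = -50.073 ✓
All samples match this transformation.

(d) W³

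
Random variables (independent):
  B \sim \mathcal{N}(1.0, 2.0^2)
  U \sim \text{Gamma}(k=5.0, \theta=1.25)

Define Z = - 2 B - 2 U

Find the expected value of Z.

E[Z] = -2*E[B] - 2*E[U]
E[B] = 1
E[U] = 6.25
E[Z] = -2*1 - 2*6.25 = -14.5

-14.5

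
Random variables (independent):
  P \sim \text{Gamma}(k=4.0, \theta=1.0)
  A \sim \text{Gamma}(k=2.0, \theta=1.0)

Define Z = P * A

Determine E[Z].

For independent RVs: E[XY] = E[X]*E[Y]
E[P] = 4
E[A] = 2
E[Z] = 4 * 2 = 8

8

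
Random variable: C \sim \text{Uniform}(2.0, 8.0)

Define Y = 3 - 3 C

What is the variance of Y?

For Y = aC + b: Var(Y) = a² * Var(C)
Var(C) = (8 - 2)^2/12 = 3
Var(Y) = (-3)² * 3 = 9 * 3 = 27

27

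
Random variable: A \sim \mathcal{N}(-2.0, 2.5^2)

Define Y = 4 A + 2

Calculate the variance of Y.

For Y = aA + b: Var(Y) = a² * Var(A)
Var(A) = 2.5^2 = 6.25
Var(Y) = 4² * 6.25 = 16 * 6.25 = 100

100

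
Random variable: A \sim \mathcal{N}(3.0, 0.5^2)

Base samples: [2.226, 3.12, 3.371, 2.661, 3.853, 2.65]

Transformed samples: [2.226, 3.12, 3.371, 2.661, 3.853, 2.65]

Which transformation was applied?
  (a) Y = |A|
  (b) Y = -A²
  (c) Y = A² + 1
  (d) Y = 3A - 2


Checking option (a) Y = |A|:
  A = 2.226 -> Y = 2.226 ✓
  A = 3.12 -> Y = 3.12 ✓
  A = 3.371 -> Y = 3.371 ✓
All samples match this transformation.

(a) |A|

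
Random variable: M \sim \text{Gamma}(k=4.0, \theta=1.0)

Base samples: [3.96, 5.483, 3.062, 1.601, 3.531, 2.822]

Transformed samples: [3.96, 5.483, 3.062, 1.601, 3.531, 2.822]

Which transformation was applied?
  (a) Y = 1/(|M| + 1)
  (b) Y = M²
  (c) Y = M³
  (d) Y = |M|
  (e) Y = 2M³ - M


Checking option (d) Y = |M|:
  M = 3.96 -> Y = 3.96 ✓
  M = 5.483 -> Y = 5.483 ✓
  M = 3.062 -> Y = 3.062 ✓
All samples match this transformation.

(d) |M|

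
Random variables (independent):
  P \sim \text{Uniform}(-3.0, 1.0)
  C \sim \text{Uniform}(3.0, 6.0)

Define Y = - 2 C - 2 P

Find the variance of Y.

For independent RVs: Var(aX + bY) = a²Var(X) + b²Var(Y)
Var(P) = 1.3333333
Var(C) = 0.75
Var(Y) = (-2)²*1.3333333 + (-2)²*0.75
= 4*1.3333333 + 4*0.75 = 8.3333333

8.3333333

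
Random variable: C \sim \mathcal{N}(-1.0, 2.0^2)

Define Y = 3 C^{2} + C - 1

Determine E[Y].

E[Y] = 3*E[C²] + 1*E[C] - 1
E[C] = -1
E[C²] = Var(C) + (E[C])² = 4 + 1 = 5
E[Y] = 3*5 + 1*(-1) - 1 = 13

13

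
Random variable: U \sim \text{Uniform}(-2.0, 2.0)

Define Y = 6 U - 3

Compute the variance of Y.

For Y = aU + b: Var(Y) = a² * Var(U)
Var(U) = (2 + 2)^2/12 = 1.3333333
Var(Y) = 6² * 1.3333333 = 36 * 1.3333333 = 48

48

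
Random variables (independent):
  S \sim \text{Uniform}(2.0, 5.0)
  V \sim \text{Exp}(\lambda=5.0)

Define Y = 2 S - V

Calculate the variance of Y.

For independent RVs: Var(aX + bY) = a²Var(X) + b²Var(Y)
Var(S) = 0.75
Var(V) = 0.04
Var(Y) = 2²*0.75 + (-1)²*0.04
= 4*0.75 + 1*0.04 = 3.04

3.04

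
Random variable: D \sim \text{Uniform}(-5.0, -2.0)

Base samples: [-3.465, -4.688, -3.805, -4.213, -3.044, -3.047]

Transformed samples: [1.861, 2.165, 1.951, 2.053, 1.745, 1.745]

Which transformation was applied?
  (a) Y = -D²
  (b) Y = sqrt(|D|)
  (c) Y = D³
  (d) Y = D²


Checking option (b) Y = sqrt(|D|):
  D = -3.465 -> Y = 1.861 ✓
  D = -4.688 -> Y = 2.165 ✓
  D = -3.805 -> Y = 1.951 ✓
All samples match this transformation.

(b) sqrt(|D|)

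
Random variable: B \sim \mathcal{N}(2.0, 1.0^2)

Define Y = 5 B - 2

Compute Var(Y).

For Y = aB + b: Var(Y) = a² * Var(B)
Var(B) = 1.0^2 = 1
Var(Y) = 5² * 1 = 25 * 1 = 25

25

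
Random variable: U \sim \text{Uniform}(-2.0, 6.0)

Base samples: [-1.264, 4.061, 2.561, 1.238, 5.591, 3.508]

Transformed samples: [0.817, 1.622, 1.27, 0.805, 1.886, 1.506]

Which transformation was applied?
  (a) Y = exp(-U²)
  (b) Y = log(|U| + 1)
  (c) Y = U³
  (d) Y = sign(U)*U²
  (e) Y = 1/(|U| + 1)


Checking option (b) Y = log(|U| + 1):
  U = -1.264 -> Y = 0.817 ✓
  U = 4.061 -> Y = 1.622 ✓
  U = 2.561 -> Y = 1.27 ✓
All samples match this transformation.

(b) log(|U| + 1)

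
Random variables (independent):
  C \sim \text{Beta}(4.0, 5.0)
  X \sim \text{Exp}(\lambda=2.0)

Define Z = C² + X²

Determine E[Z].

E[Z] = E[C²] + E[X²]
E[C²] = Var(C) + E[C]² = 0.024691358 + 0.19753086 = 0.22222222
E[X²] = Var(X) + E[X]² = 0.25 + 0.25 = 0.5
E[Z] = 0.22222222 + 0.5 = 0.72222222

0.72222222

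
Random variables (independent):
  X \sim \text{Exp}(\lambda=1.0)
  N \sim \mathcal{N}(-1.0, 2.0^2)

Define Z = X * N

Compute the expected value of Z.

For independent RVs: E[XY] = E[X]*E[Y]
E[X] = 1
E[N] = -1
E[Z] = 1 * (-1) = -1

-1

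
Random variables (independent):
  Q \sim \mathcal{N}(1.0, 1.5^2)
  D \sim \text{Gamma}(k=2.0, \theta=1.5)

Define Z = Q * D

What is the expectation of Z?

For independent RVs: E[XY] = E[X]*E[Y]
E[Q] = 1
E[D] = 3
E[Z] = 1 * 3 = 3

3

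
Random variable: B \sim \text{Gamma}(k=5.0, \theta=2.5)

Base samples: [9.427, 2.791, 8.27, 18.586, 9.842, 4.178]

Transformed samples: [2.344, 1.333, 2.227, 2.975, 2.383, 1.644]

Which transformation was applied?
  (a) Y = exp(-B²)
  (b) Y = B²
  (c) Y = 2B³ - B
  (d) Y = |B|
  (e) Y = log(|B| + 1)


Checking option (e) Y = log(|B| + 1):
  B = 9.427 -> Y = 2.344 ✓
  B = 2.791 -> Y = 1.333 ✓
  B = 8.27 -> Y = 2.227 ✓
All samples match this transformation.

(e) log(|B| + 1)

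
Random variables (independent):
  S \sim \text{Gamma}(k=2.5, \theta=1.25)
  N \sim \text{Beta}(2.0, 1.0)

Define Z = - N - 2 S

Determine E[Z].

E[Z] = -2*E[S] - 1*E[N]
E[S] = 3.125
E[N] = 0.66666667
E[Z] = -2*3.125 - 1*0.66666667 = -6.9166667

-6.9166667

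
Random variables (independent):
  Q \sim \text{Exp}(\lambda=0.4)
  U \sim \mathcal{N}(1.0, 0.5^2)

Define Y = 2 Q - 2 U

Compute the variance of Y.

For independent RVs: Var(aX + bY) = a²Var(X) + b²Var(Y)
Var(Q) = 6.25
Var(U) = 0.25
Var(Y) = 2²*6.25 + (-2)²*0.25
= 4*6.25 + 4*0.25 = 26

26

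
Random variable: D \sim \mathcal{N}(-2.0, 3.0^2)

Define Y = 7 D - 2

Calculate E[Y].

For Y = 7D - 2:
E[Y] = 7 * E[D] - 2
E[D] = -2.0 = -2
E[Y] = 7 * (-2) - 2 = -16

-16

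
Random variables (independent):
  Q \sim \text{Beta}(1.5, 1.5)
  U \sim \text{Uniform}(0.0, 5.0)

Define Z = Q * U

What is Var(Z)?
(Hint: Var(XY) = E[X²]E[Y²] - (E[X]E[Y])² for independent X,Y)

Var(XY) = E[X²]E[Y²] - (E[X]E[Y])²
E[Q] = 0.5, Var(Q) = 0.0625
E[U] = 2.5, Var(U) = 2.0833333
E[Q²] = 0.0625 + 0.5² = 0.3125
E[U²] = 2.0833333 + 2.5² = 8.3333333
Var(Z) = 0.3125*8.3333333 - (0.5*2.5)²
= 2.6041667 - 1.5625 = 1.0416667

1.0416667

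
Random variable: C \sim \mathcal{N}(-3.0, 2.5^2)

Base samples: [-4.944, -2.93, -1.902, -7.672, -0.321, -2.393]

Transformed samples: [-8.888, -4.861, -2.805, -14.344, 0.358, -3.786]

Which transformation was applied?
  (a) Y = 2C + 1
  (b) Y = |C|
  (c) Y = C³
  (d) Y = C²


Checking option (a) Y = 2C + 1:
  C = -4.944 -> Y = -8.888 ✓
  C = -2.93 -> Y = -4.861 ✓
  C = -1.902 -> Y = -2.805 ✓
All samples match this transformation.

(a) 2C + 1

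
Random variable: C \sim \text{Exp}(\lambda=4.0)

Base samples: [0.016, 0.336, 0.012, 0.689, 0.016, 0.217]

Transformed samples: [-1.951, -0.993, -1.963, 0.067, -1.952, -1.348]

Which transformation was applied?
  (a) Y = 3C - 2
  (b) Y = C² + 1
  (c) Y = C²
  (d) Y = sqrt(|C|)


Checking option (a) Y = 3C - 2:
  C = 0.016 -> Y = -1.951 ✓
  C = 0.336 -> Y = -0.993 ✓
  C = 0.012 -> Y = -1.963 ✓
All samples match this transformation.

(a) 3C - 2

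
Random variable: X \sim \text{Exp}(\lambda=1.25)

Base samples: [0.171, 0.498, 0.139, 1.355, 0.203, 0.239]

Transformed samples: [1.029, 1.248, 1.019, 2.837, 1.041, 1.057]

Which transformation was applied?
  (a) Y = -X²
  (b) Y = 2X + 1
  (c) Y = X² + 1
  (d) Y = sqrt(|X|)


Checking option (c) Y = X² + 1:
  X = 0.171 -> Y = 1.029 ✓
  X = 0.498 -> Y = 1.248 ✓
  X = 0.139 -> Y = 1.019 ✓
All samples match this transformation.

(c) X² + 1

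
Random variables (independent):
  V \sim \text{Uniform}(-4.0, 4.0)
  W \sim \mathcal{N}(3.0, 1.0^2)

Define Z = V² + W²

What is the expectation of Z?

E[Z] = E[V²] + E[W²]
E[V²] = Var(V) + E[V]² = 5.3333333 + 0 = 5.3333333
E[W²] = Var(W) + E[W]² = 1 + 9 = 10
E[Z] = 5.3333333 + 10 = 15.333333

15.333333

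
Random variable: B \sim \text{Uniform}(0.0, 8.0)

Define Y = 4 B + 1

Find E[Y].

For Y = 4B + 1:
E[Y] = 4 * E[B] + 1
E[B] = (0 + 8)/2 = 4
E[Y] = 4 * 4 + 1 = 17

17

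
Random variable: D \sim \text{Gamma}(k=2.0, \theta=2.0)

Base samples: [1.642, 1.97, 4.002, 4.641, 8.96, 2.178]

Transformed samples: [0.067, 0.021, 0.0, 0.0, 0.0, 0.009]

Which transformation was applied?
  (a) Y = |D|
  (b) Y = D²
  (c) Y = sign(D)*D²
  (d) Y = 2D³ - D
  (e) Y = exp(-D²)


Checking option (e) Y = exp(-D²):
  D = 1.642 -> Y = 0.067 ✓
  D = 1.97 -> Y = 0.021 ✓
  D = 4.002 -> Y = 0.0 ✓
All samples match this transformation.

(e) exp(-D²)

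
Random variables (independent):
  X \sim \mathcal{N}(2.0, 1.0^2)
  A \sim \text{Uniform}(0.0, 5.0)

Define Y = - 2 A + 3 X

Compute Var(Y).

For independent RVs: Var(aX + bY) = a²Var(X) + b²Var(Y)
Var(X) = 1
Var(A) = 2.0833333
Var(Y) = 3²*1 + (-2)²*2.0833333
= 9*1 + 4*2.0833333 = 17.333333

17.333333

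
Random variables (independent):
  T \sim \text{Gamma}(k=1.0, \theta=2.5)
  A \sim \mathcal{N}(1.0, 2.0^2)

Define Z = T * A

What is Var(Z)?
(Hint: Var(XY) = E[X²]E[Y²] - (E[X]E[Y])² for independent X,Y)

Var(XY) = E[X²]E[Y²] - (E[X]E[Y])²
E[T] = 2.5, Var(T) = 6.25
E[A] = 1, Var(A) = 4
E[T²] = 6.25 + 2.5² = 12.5
E[A²] = 4 + 1² = 5
Var(Z) = 12.5*5 - (2.5*1)²
= 62.5 - 6.25 = 56.25

56.25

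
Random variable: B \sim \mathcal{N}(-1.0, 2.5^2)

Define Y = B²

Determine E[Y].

Using E[X²] = Var(X) + (E[X])²:
E[B] = -1
Var(B) = 2.5^2 = 6.25
E[B²] = 6.25 + (-1)² = 6.25 + 1 = 7.25

7.25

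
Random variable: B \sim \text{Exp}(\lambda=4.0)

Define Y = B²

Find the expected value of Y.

E[B²] = Var(B) + (E[B])² = 0.0625 + 0.0625 = 0.125

0.125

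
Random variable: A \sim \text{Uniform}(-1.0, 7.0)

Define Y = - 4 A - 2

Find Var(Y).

For Y = aA + b: Var(Y) = a² * Var(A)
Var(A) = (7 + 1)^2/12 = 5.3333333
Var(Y) = (-4)² * 5.3333333 = 16 * 5.3333333 = 85.333333

85.333333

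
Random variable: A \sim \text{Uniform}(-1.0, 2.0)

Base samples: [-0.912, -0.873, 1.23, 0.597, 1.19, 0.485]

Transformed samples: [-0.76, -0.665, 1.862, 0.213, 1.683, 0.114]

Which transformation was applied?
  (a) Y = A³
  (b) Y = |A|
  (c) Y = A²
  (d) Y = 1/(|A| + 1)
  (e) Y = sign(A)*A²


Checking option (a) Y = A³:
  A = -0.912 -> Y = -0.76 ✓
  A = -0.873 -> Y = -0.665 ✓
  A = 1.23 -> Y = 1.862 ✓
All samples match this transformation.

(a) A³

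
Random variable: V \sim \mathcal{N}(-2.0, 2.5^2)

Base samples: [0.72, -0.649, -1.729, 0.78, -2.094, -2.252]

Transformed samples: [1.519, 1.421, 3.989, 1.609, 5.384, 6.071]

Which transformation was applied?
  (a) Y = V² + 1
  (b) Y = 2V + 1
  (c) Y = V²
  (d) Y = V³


Checking option (a) Y = V² + 1:
  V = 0.72 -> Y = 1.519 ✓
  V = -0.649 -> Y = 1.421 ✓
  V = -1.729 -> Y = 3.989 ✓
All samples match this transformation.

(a) V² + 1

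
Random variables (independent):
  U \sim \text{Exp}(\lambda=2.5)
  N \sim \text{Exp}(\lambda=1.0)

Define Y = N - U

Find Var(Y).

For independent RVs: Var(aX + bY) = a²Var(X) + b²Var(Y)
Var(U) = 0.16
Var(N) = 1
Var(Y) = (-1)²*0.16 + 1²*1
= 1*0.16 + 1*1 = 1.16

1.16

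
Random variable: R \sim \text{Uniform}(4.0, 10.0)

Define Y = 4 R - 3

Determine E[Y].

For Y = 4R - 3:
E[Y] = 4 * E[R] - 3
E[R] = (4 + 10)/2 = 7
E[Y] = 4 * 7 - 3 = 25

25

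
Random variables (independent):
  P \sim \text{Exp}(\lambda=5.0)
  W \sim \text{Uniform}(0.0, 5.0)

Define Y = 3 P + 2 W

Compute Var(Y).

For independent RVs: Var(aX + bY) = a²Var(X) + b²Var(Y)
Var(P) = 0.04
Var(W) = 2.0833333
Var(Y) = 3²*0.04 + 2²*2.0833333
= 9*0.04 + 4*2.0833333 = 8.6933333

8.6933333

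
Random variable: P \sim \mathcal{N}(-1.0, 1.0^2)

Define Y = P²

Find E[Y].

E[P²] = Var(P) + (E[P])² = 1 + 1 = 2

2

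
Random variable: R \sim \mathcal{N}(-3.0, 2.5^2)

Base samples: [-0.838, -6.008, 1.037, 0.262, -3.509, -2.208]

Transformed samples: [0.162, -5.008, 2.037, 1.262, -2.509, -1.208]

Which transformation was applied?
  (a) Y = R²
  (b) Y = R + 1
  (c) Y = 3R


Checking option (b) Y = R + 1:
  R = -0.838 -> Y = 0.162 ✓
  R = -6.008 -> Y = -5.008 ✓
  R = 1.037 -> Y = 2.037 ✓
All samples match this transformation.

(b) R + 1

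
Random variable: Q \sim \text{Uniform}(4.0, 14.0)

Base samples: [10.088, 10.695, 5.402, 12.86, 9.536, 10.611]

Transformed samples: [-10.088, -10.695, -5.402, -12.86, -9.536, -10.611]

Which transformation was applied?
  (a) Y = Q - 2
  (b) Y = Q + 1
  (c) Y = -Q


Checking option (c) Y = -Q:
  Q = 10.088 -> Y = -10.088 ✓
  Q = 10.695 -> Y = -10.695 ✓
  Q = 5.402 -> Y = -5.402 ✓
All samples match this transformation.

(c) -Q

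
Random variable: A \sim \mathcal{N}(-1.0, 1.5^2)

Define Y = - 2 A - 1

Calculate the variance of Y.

For Y = aA + b: Var(Y) = a² * Var(A)
Var(A) = 1.5^2 = 2.25
Var(Y) = (-2)² * 2.25 = 4 * 2.25 = 9

9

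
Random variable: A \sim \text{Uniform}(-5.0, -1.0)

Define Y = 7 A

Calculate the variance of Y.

For Y = aA + b: Var(Y) = a² * Var(A)
Var(A) = (-1 + 5)^2/12 = 1.3333333
Var(Y) = 7² * 1.3333333 = 49 * 1.3333333 = 65.333333

65.333333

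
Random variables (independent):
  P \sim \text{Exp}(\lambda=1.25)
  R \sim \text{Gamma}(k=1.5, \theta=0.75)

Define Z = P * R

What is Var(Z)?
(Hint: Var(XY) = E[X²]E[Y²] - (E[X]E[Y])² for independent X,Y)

Var(XY) = E[X²]E[Y²] - (E[X]E[Y])²
E[P] = 0.8, Var(P) = 0.64
E[R] = 1.125, Var(R) = 0.84375
E[P²] = 0.64 + 0.8² = 1.28
E[R²] = 0.84375 + 1.125² = 2.109375
Var(Z) = 1.28*2.109375 - (0.8*1.125)²
= 2.7 - 0.81 = 1.89

1.89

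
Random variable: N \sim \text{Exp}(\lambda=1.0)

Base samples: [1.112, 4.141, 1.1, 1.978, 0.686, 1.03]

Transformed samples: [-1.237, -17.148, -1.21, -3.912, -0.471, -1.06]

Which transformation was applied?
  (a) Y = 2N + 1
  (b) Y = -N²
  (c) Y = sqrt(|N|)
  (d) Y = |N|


Checking option (b) Y = -N²:
  N = 1.112 -> Y = -1.237 ✓
  N = 4.141 -> Y = -17.148 ✓
  N = 1.1 -> Y = -1.21 ✓
All samples match this transformation.

(b) -N²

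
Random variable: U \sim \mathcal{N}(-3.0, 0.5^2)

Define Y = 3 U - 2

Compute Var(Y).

For Y = aU + b: Var(Y) = a² * Var(U)
Var(U) = 0.5^2 = 0.25
Var(Y) = 3² * 0.25 = 9 * 0.25 = 2.25

2.25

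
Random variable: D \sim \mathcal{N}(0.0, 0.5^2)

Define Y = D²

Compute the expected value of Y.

Using E[X²] = Var(X) + (E[X])²:
E[D] = 0
Var(D) = 0.5^2 = 0.25
E[D²] = 0.25 + 0² = 0.25 + 0 = 0.25

0.25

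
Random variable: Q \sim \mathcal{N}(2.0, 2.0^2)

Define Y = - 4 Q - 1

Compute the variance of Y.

For Y = aQ + b: Var(Y) = a² * Var(Q)
Var(Q) = 2.0^2 = 4
Var(Y) = (-4)² * 4 = 16 * 4 = 64

64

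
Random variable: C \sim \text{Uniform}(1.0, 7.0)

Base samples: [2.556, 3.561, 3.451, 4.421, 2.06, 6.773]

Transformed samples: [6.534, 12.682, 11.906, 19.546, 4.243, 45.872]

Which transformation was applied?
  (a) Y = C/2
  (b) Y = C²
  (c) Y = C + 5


Checking option (b) Y = C²:
  C = 2.556 -> Y = 6.534 ✓
  C = 3.561 -> Y = 12.682 ✓
  C = 3.451 -> Y = 11.906 ✓
All samples match this transformation.

(b) C²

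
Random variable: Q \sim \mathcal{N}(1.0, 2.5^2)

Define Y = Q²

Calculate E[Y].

E[Q²] = Var(Q) + (E[Q])² = 6.25 + 1 = 7.25

7.25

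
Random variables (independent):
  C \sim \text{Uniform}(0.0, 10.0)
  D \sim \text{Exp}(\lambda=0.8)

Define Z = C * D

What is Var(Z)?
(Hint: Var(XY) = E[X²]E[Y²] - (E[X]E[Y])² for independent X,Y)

Var(XY) = E[X²]E[Y²] - (E[X]E[Y])²
E[C] = 5, Var(C) = 8.3333333
E[D] = 1.25, Var(D) = 1.5625
E[C²] = 8.3333333 + 5² = 33.333333
E[D²] = 1.5625 + 1.25² = 3.125
Var(Z) = 33.333333*3.125 - (5*1.25)²
= 104.16667 - 39.0625 = 65.104167

65.104167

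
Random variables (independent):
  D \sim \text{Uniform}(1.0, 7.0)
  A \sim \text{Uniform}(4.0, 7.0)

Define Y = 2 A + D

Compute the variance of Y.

For independent RVs: Var(aX + bY) = a²Var(X) + b²Var(Y)
Var(D) = 3
Var(A) = 0.75
Var(Y) = 1²*3 + 2²*0.75
= 1*3 + 4*0.75 = 6

6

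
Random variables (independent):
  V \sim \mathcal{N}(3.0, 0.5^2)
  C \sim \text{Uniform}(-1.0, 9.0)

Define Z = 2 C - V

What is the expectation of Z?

E[Z] = -1*E[V] + 2*E[C]
E[V] = 3
E[C] = 4
E[Z] = -1*3 + 2*4 = 5

5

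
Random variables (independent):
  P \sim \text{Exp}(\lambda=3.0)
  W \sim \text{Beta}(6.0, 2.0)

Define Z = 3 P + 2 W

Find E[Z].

E[Z] = 3*E[P] + 2*E[W]
E[P] = 0.33333333
E[W] = 0.75
E[Z] = 3*0.33333333 + 2*0.75 = 2.5

2.5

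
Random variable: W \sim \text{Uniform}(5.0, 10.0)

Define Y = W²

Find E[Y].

Using E[X²] = Var(X) + (E[X])²:
E[W] = 7.5
Var(W) = (10 - 5)^2/12 = 2.0833333
E[W²] = 2.0833333 + 7.5² = 2.0833333 + 56.25 = 58.333333

58.333333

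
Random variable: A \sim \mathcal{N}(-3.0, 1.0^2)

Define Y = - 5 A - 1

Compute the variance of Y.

For Y = aA + b: Var(Y) = a² * Var(A)
Var(A) = 1.0^2 = 1
Var(Y) = (-5)² * 1 = 25 * 1 = 25

25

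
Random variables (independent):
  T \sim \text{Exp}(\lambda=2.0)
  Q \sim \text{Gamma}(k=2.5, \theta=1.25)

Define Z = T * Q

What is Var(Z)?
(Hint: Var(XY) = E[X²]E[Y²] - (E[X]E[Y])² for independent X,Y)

Var(XY) = E[X²]E[Y²] - (E[X]E[Y])²
E[T] = 0.5, Var(T) = 0.25
E[Q] = 3.125, Var(Q) = 3.90625
E[T²] = 0.25 + 0.5² = 0.5
E[Q²] = 3.90625 + 3.125² = 13.671875
Var(Z) = 0.5*13.671875 - (0.5*3.125)²
= 6.8359375 - 2.4414062 = 4.3945312

4.3945312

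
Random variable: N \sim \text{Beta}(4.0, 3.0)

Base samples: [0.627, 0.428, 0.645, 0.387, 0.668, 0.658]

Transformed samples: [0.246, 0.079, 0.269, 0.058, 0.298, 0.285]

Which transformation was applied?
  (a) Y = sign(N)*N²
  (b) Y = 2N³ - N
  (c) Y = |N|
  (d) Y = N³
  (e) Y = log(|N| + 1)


Checking option (d) Y = N³:
  N = 0.627 -> Y = 0.246 ✓
  N = 0.428 -> Y = 0.079 ✓
  N = 0.645 -> Y = 0.269 ✓
All samples match this transformation.

(d) N³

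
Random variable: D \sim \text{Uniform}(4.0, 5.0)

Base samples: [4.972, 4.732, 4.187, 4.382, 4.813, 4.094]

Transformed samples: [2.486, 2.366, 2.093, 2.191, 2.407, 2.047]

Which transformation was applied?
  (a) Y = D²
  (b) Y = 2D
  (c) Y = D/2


Checking option (c) Y = D/2:
  D = 4.972 -> Y = 2.486 ✓
  D = 4.732 -> Y = 2.366 ✓
  D = 4.187 -> Y = 2.093 ✓
All samples match this transformation.

(c) D/2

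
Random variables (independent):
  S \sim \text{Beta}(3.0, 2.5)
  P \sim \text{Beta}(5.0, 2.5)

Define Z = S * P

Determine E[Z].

For independent RVs: E[XY] = E[X]*E[Y]
E[S] = 0.54545455
E[P] = 0.66666667
E[Z] = 0.54545455 * 0.66666667 = 0.36363636

0.36363636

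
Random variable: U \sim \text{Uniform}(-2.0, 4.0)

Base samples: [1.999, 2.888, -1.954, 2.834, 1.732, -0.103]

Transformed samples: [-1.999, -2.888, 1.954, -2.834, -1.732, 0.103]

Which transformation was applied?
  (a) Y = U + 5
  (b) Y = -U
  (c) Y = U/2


Checking option (b) Y = -U:
  U = 1.999 -> Y = -1.999 ✓
  U = 2.888 -> Y = -2.888 ✓
  U = -1.954 -> Y = 1.954 ✓
All samples match this transformation.

(b) -U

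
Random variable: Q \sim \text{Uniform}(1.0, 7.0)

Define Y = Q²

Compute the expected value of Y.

E[Q²] = Var(Q) + (E[Q])² = 3 + 16 = 19

19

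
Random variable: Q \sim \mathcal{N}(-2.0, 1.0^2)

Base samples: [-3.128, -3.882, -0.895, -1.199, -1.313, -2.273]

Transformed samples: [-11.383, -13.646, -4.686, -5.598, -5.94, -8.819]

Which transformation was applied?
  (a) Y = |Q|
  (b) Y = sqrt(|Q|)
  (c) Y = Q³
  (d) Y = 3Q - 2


Checking option (d) Y = 3Q - 2:
  Q = -3.128 -> Y = -11.383 ✓
  Q = -3.882 -> Y = -13.646 ✓
  Q = -0.895 -> Y = -4.686 ✓
All samples match this transformation.

(d) 3Q - 2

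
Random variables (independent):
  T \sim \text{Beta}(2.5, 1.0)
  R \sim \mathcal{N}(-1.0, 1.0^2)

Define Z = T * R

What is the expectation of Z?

For independent RVs: E[XY] = E[X]*E[Y]
E[T] = 0.71428571
E[R] = -1
E[Z] = 0.71428571 * (-1) = -0.71428571

-0.71428571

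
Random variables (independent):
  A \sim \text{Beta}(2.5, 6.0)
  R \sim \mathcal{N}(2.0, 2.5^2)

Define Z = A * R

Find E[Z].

For independent RVs: E[XY] = E[X]*E[Y]
E[A] = 0.29411765
E[R] = 2
E[Z] = 0.29411765 * 2 = 0.58823529

0.58823529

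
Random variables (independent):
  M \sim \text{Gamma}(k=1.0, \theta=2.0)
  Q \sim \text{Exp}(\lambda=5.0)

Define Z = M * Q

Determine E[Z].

For independent RVs: E[XY] = E[X]*E[Y]
E[M] = 2
E[Q] = 0.2
E[Z] = 2 * 0.2 = 0.4

0.4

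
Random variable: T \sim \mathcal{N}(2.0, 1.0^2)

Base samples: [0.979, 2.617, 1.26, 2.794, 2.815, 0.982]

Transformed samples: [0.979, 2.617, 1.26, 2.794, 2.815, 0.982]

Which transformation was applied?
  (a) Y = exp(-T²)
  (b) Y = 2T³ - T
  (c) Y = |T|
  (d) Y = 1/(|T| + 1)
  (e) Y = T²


Checking option (c) Y = |T|:
  T = 0.979 -> Y = 0.979 ✓
  T = 2.617 -> Y = 2.617 ✓
  T = 1.26 -> Y = 1.26 ✓
All samples match this transformation.

(c) |T|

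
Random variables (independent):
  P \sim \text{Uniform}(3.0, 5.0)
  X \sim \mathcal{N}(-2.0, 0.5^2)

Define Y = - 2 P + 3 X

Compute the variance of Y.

For independent RVs: Var(aX + bY) = a²Var(X) + b²Var(Y)
Var(P) = 0.33333333
Var(X) = 0.25
Var(Y) = (-2)²*0.33333333 + 3²*0.25
= 4*0.33333333 + 9*0.25 = 3.5833333

3.5833333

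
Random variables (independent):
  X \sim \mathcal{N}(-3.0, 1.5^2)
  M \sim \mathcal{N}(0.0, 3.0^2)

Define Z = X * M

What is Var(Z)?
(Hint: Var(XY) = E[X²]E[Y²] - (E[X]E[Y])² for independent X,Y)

Var(XY) = E[X²]E[Y²] - (E[X]E[Y])²
E[X] = -3, Var(X) = 2.25
E[M] = 0, Var(M) = 9
E[X²] = 2.25 + (-3)² = 11.25
E[M²] = 9 + 0² = 9
Var(Z) = 11.25*9 - (-3*0)²
= 101.25 - 0 = 101.25

101.25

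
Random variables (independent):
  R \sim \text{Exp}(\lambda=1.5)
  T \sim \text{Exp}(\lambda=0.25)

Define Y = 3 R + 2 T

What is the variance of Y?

For independent RVs: Var(aX + bY) = a²Var(X) + b²Var(Y)
Var(R) = 0.44444444
Var(T) = 16
Var(Y) = 3²*0.44444444 + 2²*16
= 9*0.44444444 + 4*16 = 68

68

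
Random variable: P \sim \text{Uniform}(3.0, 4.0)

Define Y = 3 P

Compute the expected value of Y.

For Y = 3P:
E[Y] = 3 * E[P]
E[P] = (3 + 4)/2 = 3.5
E[Y] = 3 * 3.5 = 10.5

10.5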